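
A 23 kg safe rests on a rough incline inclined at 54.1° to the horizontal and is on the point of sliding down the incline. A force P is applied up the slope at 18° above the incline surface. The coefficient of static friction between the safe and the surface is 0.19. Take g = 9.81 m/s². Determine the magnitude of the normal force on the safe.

On the verge of sliding down the incline, friction equals μN and acts up the slope.
Perpendicular: N + P sin 18° = W cos 54.1° = 132.3 N.
Along incline: P cos 18° + μN = W sin 54.1° with W sin 54.1° = 182.8 N.
Solving the pair for P and N: P = 176.6 N, N = 77.72 N (and f = μN = 14.77 N).

N ≈ 77.7 N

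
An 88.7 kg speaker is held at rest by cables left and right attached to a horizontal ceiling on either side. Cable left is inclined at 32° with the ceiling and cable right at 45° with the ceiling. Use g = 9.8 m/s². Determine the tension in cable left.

Weight W = 88.7 × 9.8 = 869.3 N acts straight down.
Horizontal: T_left cos 32° = T_right cos 45°  →  T_right = 1.199 T_left.
Vertical: T_left sin 32° + T_right sin 45° = 869.3.
Substituting the horizontal relation into the vertical equation gives 1.378 T_left = 869.3, so T_left = 630.8 N.

T_left ≈ 631 N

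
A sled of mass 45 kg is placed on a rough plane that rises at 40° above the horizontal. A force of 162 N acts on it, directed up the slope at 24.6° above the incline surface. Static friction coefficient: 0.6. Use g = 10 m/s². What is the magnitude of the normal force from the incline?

Axes along / perpendicular to the incline. W sin 40° = 289.3 N down-slope; W cos 40° = 344.7 N into the surface.
Perpendicular: N = W cos 40° − P sin 24.6° = 344.7 − 67.44 = 277.3 N.
Along incline: P cos 24.6° + f = W sin 40° (friction acts up-slope) → f = 289.3 − 147.3 = 142 N.
|f| = 142 N ≤ μN = 166.4 N, so the sled is indeed static.

N ≈ 277 N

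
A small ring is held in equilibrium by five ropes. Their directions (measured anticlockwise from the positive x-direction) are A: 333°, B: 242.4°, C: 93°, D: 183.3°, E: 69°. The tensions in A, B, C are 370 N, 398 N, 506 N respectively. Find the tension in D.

Resolve: ΣF_x = 370 cos 333° + 398 cos 242.4° + 506 cos 93° + T_D cos 183.3° + T_E cos 69° = 0.
        ΣF_y = 370 sin 333° + 398 sin 242.4° + 506 sin 93° + T_D sin 183.3° + T_E sin 69° = 0.
The known terms sum to (118.8, -15.38) N, so -0.9983 T_D + 0.3584 T_E = -118.8 and -0.0576 T_D + 0.9336 T_E = 15.38.
Solving simultaneously: T_D = 127.7 N, T_E = 24.35 N.

T_D ≈ 128 N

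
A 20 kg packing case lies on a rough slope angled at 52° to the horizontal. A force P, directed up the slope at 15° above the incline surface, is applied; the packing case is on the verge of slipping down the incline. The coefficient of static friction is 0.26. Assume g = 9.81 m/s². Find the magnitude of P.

P ≈ 137 N

On the verge of sliding down the incline, friction equals μN and acts up the slope.
Perpendicular: N + P sin 15° = W cos 52° = 120.8 N.
Along incline: P cos 15° + μN = W sin 52° with W sin 52° = 154.6 N.
Solving the pair for P and N: P = 137.1 N, N = 85.31 N (and f = μN = 22.18 N).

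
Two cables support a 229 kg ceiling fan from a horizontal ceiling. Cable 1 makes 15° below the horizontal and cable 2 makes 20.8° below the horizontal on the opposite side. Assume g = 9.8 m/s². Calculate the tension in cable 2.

Weight W = 229 × 9.8 = 2244 N acts straight down.
Horizontal: T_1 cos 15° = T_2 cos 20.8°  →  T_1 = 0.9678 T_2.
Vertical: T_1 sin 15° + T_2 sin 20.8° = 2244.
Substituting the horizontal relation into the vertical equation gives 0.6056 T_2 = 2244, so T_2 = 3706 N.

T_2 ≈ 3710 N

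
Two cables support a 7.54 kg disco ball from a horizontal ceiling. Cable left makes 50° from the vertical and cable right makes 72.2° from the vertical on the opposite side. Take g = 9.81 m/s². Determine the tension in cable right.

T_right ≈ 67 N

Angles from the horizontal: cable left is 90° − 50° = 40°, cable right is 90° − 72.2° = 17.8°.
Weight W = 7.54 × 9.81 = 73.97 N acts straight down.
Horizontal: T_left cos 40° = T_right cos 17.8°  →  T_left = 1.243 T_right.
Vertical: T_left sin 40° + T_right sin 17.8° = 73.97.
Substituting the horizontal relation into the vertical equation gives 1.105 T_right = 73.97, so T_right = 66.96 N.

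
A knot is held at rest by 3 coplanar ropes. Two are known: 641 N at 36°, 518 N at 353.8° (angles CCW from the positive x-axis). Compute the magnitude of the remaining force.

Sum the known components: ΣF_x = 1034 N, ΣF_y = 320.8 N.
For equilibrium the remaining force must supply (−ΣF_x, −ΣF_y) = (-1034, -320.8) N.
Magnitude = √((-1034)² + (-320.8)²) = 1082 N; direction = atan2(-320.8, -1034) = 197.2°.

F ≈ 1080 N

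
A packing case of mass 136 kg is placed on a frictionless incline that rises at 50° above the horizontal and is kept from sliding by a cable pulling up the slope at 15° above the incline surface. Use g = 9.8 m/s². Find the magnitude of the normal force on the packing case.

Take axes along and perpendicular to the incline. Weight components: W sin 50° = 1021 N down-slope, W cos 50° = 856.7 N into the surface.
Along incline: T cos 15° = W sin 50° → T = 1057 N.
Perpendicular: N = W cos 50° − T sin 15° = 583.1 N.

N ≈ 583 N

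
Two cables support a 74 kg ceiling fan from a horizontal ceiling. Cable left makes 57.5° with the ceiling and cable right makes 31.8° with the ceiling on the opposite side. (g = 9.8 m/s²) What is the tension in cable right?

T_right ≈ 390 N

Weight W = 74 × 9.8 = 725.2 N acts straight down.
Horizontal: T_left cos 57.5° = T_right cos 31.8°  →  T_left = 1.582 T_right.
Vertical: T_left sin 57.5° + T_right sin 31.8° = 725.2.
Substituting the horizontal relation into the vertical equation gives 1.861 T_right = 725.2, so T_right = 389.7 N.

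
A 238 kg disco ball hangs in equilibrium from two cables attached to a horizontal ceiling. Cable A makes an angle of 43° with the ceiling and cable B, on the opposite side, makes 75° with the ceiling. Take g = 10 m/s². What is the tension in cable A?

T_A ≈ 698 N

Weight W = 238 × 10 = 2380 N acts straight down.
Horizontal: T_A cos 43° = T_B cos 75°  →  T_B = 2.826 T_A.
Vertical: T_A sin 43° + T_B sin 75° = 2380.
Substituting the horizontal relation into the vertical equation gives 3.411 T_A = 2380, so T_A = 697.7 N.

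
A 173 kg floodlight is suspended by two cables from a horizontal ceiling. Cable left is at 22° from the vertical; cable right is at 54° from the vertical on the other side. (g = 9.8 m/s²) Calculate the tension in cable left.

Angles from the horizontal: cable left is 90° − 22° = 68°, cable right is 90° − 54° = 36°.
Weight W = 173 × 9.8 = 1695 N acts straight down.
Horizontal: T_left cos 68° = T_right cos 36°  →  T_right = 0.463 T_left.
Vertical: T_left sin 68° + T_right sin 36° = 1695.
Substituting the horizontal relation into the vertical equation gives 1.199 T_left = 1695, so T_left = 1414 N.

T_left ≈ 1410 N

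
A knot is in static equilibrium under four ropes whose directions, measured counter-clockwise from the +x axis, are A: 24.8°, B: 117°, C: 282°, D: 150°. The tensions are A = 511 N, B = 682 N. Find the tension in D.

Resolve: ΣF_x = 511 cos 24.8° + 682 cos 117° + T_C cos 282° + T_D cos 150° = 0.
        ΣF_y = 511 sin 24.8° + 682 sin 117° + T_C sin 282° + T_D sin 150° = 0.
The known terms sum to (154.3, 822) N, so 0.2079 T_C − 0.8660 T_D = -154.3 and -0.9781 T_C + 0.5000 T_D = -822.
Solving simultaneously: T_C = 1062 N, T_D = 433 N.

T_D ≈ 433 N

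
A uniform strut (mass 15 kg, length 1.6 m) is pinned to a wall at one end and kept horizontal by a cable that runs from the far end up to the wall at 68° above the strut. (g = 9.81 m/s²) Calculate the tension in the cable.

T ≈ 79.4 N

Take torques about the hinge: T sin 68° · 1.6 = 15×9.81×0.8 = 117.72 N·m.
So T = 117.72 / (0.9272 × 1.6) = 79.353 N.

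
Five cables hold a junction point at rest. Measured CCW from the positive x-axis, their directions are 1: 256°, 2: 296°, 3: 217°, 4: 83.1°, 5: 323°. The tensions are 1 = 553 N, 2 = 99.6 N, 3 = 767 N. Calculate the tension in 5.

T_5 ≈ 655 N

Resolve: ΣF_x = 553 cos 256° + 99.6 cos 296° + 767 cos 217° + T_4 cos 83.1° + T_5 cos 323° = 0.
        ΣF_y = 553 sin 256° + 99.6 sin 296° + 767 sin 217° + T_4 sin 83.1° + T_5 sin 323° = 0.
The known terms sum to (-702.7, -1088) N, so 0.1201 T_4 + 0.7986 T_5 = 702.7 and 0.9928 T_4 − 0.6018 T_5 = 1088.
Solving simultaneously: T_4 = 1493 N, T_5 = 655.3 N.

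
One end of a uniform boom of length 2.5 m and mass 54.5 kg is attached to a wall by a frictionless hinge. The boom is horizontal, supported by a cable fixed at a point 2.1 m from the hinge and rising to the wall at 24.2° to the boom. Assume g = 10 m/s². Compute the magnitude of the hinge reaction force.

Take torques about the hinge: T sin 24.2° · 2.1 = 54.5×10×1.25 = 681.25 N·m.
So T = 681.25 / (0.4099 × 2.1) = 791.38 N.
ΣF_x = 0: H_x = T cos 24.2° = 721.83 N.
ΣF_y = 0: H_y = (54.5×10) − T sin 24.2° = 545 − 324.4 = 220.6 N.
|H| = √(H_x² + H_y²) = √((721.83)² + (220.6)²) = 754.79 N.

|H| ≈ 755 N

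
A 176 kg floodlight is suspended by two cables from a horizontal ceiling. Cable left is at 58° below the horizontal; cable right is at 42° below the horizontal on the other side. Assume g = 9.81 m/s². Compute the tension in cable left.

T_left ≈ 1300 N

Weight W = 176 × 9.81 = 1727 N acts straight down.
Horizontal: T_left cos 58° = T_right cos 42°  →  T_right = 0.7131 T_left.
Vertical: T_left sin 58° + T_right sin 42° = 1727.
Substituting the horizontal relation into the vertical equation gives 1.325 T_left = 1727, so T_left = 1303 N.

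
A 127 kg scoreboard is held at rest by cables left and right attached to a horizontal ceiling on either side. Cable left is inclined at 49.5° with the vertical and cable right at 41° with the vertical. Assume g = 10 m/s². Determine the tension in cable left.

T_left ≈ 833 N

Angles from the horizontal: cable left is 90° − 49.5° = 40.5°, cable right is 90° − 41° = 49°.
Weight W = 127 × 10 = 1270 N acts straight down.
Horizontal: T_left cos 40.5° = T_right cos 49°  →  T_right = 1.159 T_left.
Vertical: T_left sin 40.5° + T_right sin 49° = 1270.
Substituting the horizontal relation into the vertical equation gives 1.524 T_left = 1270, so T_left = 833.2 N.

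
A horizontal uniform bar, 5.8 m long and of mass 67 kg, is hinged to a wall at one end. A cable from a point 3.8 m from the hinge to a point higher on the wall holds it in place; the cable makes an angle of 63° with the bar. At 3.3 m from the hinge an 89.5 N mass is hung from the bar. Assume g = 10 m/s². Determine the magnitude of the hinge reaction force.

|H| ≈ 345 N

Take torques about the hinge: T sin 63° · 3.8 = 67×10×2.9 + 89.5×3.3 = 2238.3 N·m.
So T = 2238.3 / (0.8910 × 3.8) = 661.09 N.
ΣF_x = 0: H_x = T cos 63° = 300.13 N.
ΣF_y = 0: H_y = (67×10 + 89.5) − T sin 63° = 759.5 − 589.04 = 170.46 N.
|H| = √(H_x² + H_y²) = √((300.13)² + (170.46)²) = 345.16 N.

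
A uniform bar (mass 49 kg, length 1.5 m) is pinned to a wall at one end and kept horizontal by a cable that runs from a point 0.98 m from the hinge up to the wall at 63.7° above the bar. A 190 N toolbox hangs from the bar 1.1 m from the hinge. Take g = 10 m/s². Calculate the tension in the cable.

Take torques about the hinge: T sin 63.7° · 0.98 = 49×10×0.75 + 190×1.1 = 576.5 N·m.
So T = 576.5 / (0.8965 × 0.98) = 656.19 N.

T ≈ 656 N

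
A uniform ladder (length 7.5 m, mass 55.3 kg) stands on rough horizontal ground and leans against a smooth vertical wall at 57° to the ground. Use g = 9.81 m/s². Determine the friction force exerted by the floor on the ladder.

Torques about the foot: N_wall · 7.5 sin 57° = 55.3×9.81×3.75 cos 57° → N_wall = 176.15 N.
ΣF_x = 0: f_floor = N_wall = 176.15 N.

f ≈ 176 N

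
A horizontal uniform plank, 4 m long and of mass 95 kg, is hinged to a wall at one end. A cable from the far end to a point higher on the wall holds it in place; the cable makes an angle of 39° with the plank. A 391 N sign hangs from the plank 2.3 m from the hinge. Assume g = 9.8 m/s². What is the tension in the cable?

T ≈ 1100 N

Take torques about the hinge: T sin 39° · 4 = 95×9.8×2 + 391×2.3 = 2761.3 N·m.
So T = 2761.3 / (0.6293 × 4) = 1096.9 N.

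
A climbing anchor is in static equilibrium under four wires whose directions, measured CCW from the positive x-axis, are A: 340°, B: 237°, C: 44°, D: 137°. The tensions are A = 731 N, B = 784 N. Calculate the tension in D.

Resolve: ΣF_x = 731 cos 340° + 784 cos 237° + T_C cos 44° + T_D cos 137° = 0.
        ΣF_y = 731 sin 340° + 784 sin 237° + T_C sin 44° + T_D sin 137° = 0.
The known terms sum to (259.9, -907.5) N, so 0.7193 T_C − 0.7314 T_D = -259.9 and 0.6947 T_C + 0.6820 T_D = 907.5.
Solving simultaneously: T_C = 487.1 N, T_D = 834.5 N.

T_D ≈ 835 N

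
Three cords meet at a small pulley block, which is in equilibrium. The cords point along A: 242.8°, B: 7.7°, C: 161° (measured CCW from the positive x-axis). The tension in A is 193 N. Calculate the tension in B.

Resolve: ΣF_x = 193 cos 242.8° + T_B cos 7.7° + T_C cos 161° = 0.
        ΣF_y = 193 sin 242.8° + T_B sin 7.7° + T_C sin 161° = 0.
The known terms sum to (-88.22, -171.7) N, so 0.9910 T_B − 0.9455 T_C = 88.22 and 0.1340 T_B + 0.3256 T_C = 171.7.
Solving simultaneously: T_B = 425.1 N, T_C = 352.3 N.

T_B ≈ 425 N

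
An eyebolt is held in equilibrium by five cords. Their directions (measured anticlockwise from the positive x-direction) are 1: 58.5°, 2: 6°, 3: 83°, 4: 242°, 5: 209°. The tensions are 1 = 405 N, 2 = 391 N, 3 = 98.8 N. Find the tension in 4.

T_4 ≈ 232 N

Resolve: ΣF_x = 405 cos 58.5° + 391 cos 6° + 98.8 cos 83° + T_4 cos 242° + T_5 cos 209° = 0.
        ΣF_y = 405 sin 58.5° + 391 sin 6° + 98.8 sin 83° + T_4 sin 242° + T_5 sin 209° = 0.
The known terms sum to (612.5, 484.3) N, so -0.4695 T_4 − 0.8746 T_5 = -612.5 and -0.8829 T_4 − 0.4848 T_5 = -484.3.
Solving simultaneously: T_4 = 232.4 N, T_5 = 575.6 N.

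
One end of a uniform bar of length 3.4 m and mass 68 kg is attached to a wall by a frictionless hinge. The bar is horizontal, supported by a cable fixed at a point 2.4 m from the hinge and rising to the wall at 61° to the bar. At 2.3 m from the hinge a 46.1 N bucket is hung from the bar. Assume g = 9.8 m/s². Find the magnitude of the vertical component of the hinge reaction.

Take torques about the hinge: T sin 61° · 2.4 = 68×9.8×1.7 + 46.1×2.3 = 1238.9 N·m.
So T = 1238.9 / (0.8746 × 2.4) = 590.21 N.
ΣF_y = 0: H_y = (68×9.8 + 46.1) − T sin 61° = 712.5 − 516.21 = 196.29 N.

|H_y| ≈ 196 N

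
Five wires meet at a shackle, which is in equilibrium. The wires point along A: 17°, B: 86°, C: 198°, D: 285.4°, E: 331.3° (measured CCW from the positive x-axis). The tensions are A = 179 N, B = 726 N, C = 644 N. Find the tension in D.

Resolve: ΣF_x = 179 cos 17° + 726 cos 86° + 644 cos 198° + T_D cos 285.4° + T_E cos 331.3° = 0.
        ΣF_y = 179 sin 17° + 726 sin 86° + 644 sin 198° + T_D sin 285.4° + T_E sin 331.3° = 0.
The known terms sum to (-390.7, 577.6) N, so 0.2656 T_D + 0.8771 T_E = 390.7 and -0.9641 T_D − 0.4802 T_E = -577.6.
Solving simultaneously: T_D = 444.2 N, T_E = 310.9 N.

T_D ≈ 444 N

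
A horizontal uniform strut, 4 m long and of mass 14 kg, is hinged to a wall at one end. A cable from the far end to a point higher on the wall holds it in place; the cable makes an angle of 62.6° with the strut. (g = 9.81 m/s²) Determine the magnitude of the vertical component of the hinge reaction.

|H_y| ≈ 68.7 N

Take torques about the hinge: T sin 62.6° · 4 = 14×9.81×2 = 274.68 N·m.
So T = 274.68 / (0.8878 × 4) = 77.347 N.
ΣF_y = 0: H_y = (14×9.81) − T sin 62.6° = 137.34 − 68.67 = 68.67 N.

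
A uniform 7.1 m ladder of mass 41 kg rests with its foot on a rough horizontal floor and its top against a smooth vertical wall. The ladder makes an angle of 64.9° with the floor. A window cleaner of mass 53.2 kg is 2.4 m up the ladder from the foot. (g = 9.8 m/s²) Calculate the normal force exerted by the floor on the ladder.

N_floor ≈ 923 N

ΣF_y = 0: N_floor = 41×9.8 + 53.2×9.8 = 923.16 N.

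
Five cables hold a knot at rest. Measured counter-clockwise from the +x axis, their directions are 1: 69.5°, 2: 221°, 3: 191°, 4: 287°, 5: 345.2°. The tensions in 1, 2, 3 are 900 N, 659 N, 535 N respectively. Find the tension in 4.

Resolve: ΣF_x = 900 cos 69.5° + 659 cos 221° + 535 cos 191° + T_4 cos 287° + T_5 cos 345.2° = 0.
        ΣF_y = 900 sin 69.5° + 659 sin 221° + 535 sin 191° + T_4 sin 287° + T_5 sin 345.2° = 0.
The known terms sum to (-707.3, 308.6) N, so 0.2924 T_4 + 0.9668 T_5 = 707.3 and -0.9563 T_4 − 0.2554 T_5 = -308.6.
Solving simultaneously: T_4 = 138.4 N, T_5 = 689.7 N.

T_4 ≈ 138 N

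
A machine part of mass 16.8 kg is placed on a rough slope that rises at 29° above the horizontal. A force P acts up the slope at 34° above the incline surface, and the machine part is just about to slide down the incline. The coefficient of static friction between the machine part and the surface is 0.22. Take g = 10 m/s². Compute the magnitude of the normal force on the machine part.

N ≈ 108 N

On the verge of sliding down the incline, friction equals μN and acts up the slope.
Perpendicular: N + P sin 34° = W cos 29° = 146.9 N.
Along incline: P cos 34° + μN = W sin 29° with W sin 29° = 81.45 N.
Solving the pair for P and N: P = 69.58 N, N = 108 N (and f = μN = 23.77 N).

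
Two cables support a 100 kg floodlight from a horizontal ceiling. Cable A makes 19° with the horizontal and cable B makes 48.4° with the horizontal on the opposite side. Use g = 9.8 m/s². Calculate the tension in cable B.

Weight W = 100 × 9.8 = 980 N acts straight down.
Horizontal: T_A cos 19° = T_B cos 48.4°  →  T_A = 0.7022 T_B.
Vertical: T_A sin 19° + T_B sin 48.4° = 980.
Substituting the horizontal relation into the vertical equation gives 0.9764 T_B = 980, so T_B = 1004 N.

T_B ≈ 1000 N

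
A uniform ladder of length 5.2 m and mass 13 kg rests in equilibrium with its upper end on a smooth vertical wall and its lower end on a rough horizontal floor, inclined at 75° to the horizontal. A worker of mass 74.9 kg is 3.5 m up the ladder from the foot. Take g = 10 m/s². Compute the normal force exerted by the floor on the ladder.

ΣF_y = 0: N_floor = 13×10 + 74.9×10 = 879 N.

N_floor ≈ 879 N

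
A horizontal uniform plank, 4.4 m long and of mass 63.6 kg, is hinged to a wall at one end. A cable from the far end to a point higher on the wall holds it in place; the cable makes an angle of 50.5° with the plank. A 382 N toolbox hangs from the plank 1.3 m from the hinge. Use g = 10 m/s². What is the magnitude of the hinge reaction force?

Take torques about the hinge: T sin 50.5° · 4.4 = 63.6×10×2.2 + 382×1.3 = 1895.8 N·m.
So T = 1895.8 / (0.7716 × 4.4) = 558.39 N.
ΣF_x = 0: H_x = T cos 50.5° = 355.18 N.
ΣF_y = 0: H_y = (63.6×10 + 382) − T sin 50.5° = 1018 − 430.86 = 587.14 N.
|H| = √(H_x² + H_y²) = √((355.18)² + (587.14)²) = 686.21 N.

|H| ≈ 686 N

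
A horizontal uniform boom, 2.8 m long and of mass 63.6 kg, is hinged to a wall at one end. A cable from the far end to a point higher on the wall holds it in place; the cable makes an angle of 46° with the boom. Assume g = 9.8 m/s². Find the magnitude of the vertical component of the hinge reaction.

|H_y| ≈ 312 N

Take torques about the hinge: T sin 46° · 2.8 = 63.6×9.8×1.4 = 872.59 N·m.
So T = 872.59 / (0.7193 × 2.8) = 433.23 N.
ΣF_y = 0: H_y = (63.6×9.8) − T sin 46° = 623.28 − 311.64 = 311.64 N.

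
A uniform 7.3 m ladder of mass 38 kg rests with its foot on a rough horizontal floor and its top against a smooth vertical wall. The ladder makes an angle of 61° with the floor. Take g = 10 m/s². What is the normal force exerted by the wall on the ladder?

Torques about the foot: N_wall · 7.3 sin 61° = 38×10×3.65 cos 61° → N_wall = 105.32 N.

N_wall ≈ 105 N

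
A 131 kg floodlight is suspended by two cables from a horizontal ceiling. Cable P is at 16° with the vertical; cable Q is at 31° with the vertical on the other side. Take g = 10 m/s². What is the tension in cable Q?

T_Q ≈ 494 N

Angles from the horizontal: cable P is 90° − 16° = 74°, cable Q is 90° − 31° = 59°.
Weight W = 131 × 10 = 1310 N acts straight down.
Horizontal: T_P cos 74° = T_Q cos 59°  →  T_P = 1.869 T_Q.
Vertical: T_P sin 74° + T_Q sin 59° = 1310.
Substituting the horizontal relation into the vertical equation gives 2.653 T_Q = 1310, so T_Q = 493.7 N.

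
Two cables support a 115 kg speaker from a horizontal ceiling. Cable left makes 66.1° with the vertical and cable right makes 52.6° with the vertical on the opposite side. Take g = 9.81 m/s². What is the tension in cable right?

Angles from the horizontal: cable left is 90° − 66.1° = 23.9°, cable right is 90° − 52.6° = 37.4°.
Weight W = 115 × 9.81 = 1128 N acts straight down.
Horizontal: T_left cos 23.9° = T_right cos 37.4°  →  T_left = 0.8689 T_right.
Vertical: T_left sin 23.9° + T_right sin 37.4° = 1128.
Substituting the horizontal relation into the vertical equation gives 0.9594 T_right = 1128, so T_right = 1176 N.

T_right ≈ 1180 N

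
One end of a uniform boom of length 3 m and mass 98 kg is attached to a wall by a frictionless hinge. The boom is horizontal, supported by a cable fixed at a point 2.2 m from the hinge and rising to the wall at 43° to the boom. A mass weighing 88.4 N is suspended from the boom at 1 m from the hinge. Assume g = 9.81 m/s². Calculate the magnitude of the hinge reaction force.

Take torques about the hinge: T sin 43° · 2.2 = 98×9.81×1.5 + 88.4×1 = 1530.5 N·m.
So T = 1530.5 / (0.6820 × 2.2) = 1020 N.
ΣF_x = 0: H_x = T cos 43° = 746.01 N.
ΣF_y = 0: H_y = (98×9.81 + 88.4) − T sin 43° = 1049.8 − 695.67 = 354.11 N.
|H| = √(H_x² + H_y²) = √((746.01)² + (354.11)²) = 825.79 N.

|H| ≈ 826 N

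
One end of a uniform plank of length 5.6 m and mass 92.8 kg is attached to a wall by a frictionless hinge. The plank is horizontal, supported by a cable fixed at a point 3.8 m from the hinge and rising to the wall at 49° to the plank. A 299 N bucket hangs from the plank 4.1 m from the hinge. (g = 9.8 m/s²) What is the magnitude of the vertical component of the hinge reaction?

|H_y| ≈ 216 N

Take torques about the hinge: T sin 49° · 3.8 = 92.8×9.8×2.8 + 299×4.1 = 3772.3 N·m.
So T = 3772.3 / (0.7547 × 3.8) = 1315.4 N.
ΣF_y = 0: H_y = (92.8×9.8 + 299) − T sin 49° = 1208.4 − 992.72 = 215.72 N.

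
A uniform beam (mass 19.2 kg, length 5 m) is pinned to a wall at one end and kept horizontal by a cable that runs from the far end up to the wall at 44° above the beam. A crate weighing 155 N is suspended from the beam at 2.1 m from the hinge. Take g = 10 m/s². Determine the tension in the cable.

Take torques about the hinge: T sin 44° · 5 = 19.2×10×2.5 + 155×2.1 = 805.5 N·m.
So T = 805.5 / (0.6947 × 5) = 231.91 N.

T ≈ 232 N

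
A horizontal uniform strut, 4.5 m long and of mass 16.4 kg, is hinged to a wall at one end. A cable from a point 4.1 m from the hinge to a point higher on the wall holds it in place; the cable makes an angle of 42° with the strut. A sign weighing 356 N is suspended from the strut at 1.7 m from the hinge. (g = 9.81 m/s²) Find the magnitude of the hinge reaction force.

Take torques about the hinge: T sin 42° · 4.1 = 16.4×9.81×2.25 + 356×1.7 = 967.19 N·m.
So T = 967.19 / (0.6691 × 4.1) = 352.55 N.
ΣF_x = 0: H_x = T cos 42° = 261.99 N.
ΣF_y = 0: H_y = (16.4×9.81 + 356) − T sin 42° = 516.88 − 235.9 = 280.98 N.
|H| = √(H_x² + H_y²) = √((261.99)² + (280.98)²) = 384.18 N.

|H| ≈ 384 N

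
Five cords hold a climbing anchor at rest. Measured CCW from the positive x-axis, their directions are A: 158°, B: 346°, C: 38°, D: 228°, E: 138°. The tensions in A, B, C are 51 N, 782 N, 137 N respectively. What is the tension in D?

T_D ≈ 485 N

Resolve: ΣF_x = 51 cos 158° + 782 cos 346° + 137 cos 38° + T_D cos 228° + T_E cos 138° = 0.
        ΣF_y = 51 sin 158° + 782 sin 346° + 137 sin 38° + T_D sin 228° + T_E sin 138° = 0.
The known terms sum to (819.4, -85.73) N, so -0.6691 T_D − 0.7431 T_E = -819.4 and -0.7431 T_D + 0.6691 T_E = 85.73.
Solving simultaneously: T_D = 484.6 N, T_E = 666.3 N.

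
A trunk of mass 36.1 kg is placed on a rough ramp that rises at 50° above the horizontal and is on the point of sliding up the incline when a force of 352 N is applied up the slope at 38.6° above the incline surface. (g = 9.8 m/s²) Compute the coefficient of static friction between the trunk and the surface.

μ ≈ 0.524

On the verge of sliding up the incline, friction is at its maximum μN and acts down the slope.
Perpendicular to incline: N = W cos 50° − P sin 38.6° = 227.4 − 219.6 = 7.8 N.
Along incline: P cos 38.6° − μN = W sin 50° → μ = −(W sin 50° − P cos 38.6°) / N = 0.5236.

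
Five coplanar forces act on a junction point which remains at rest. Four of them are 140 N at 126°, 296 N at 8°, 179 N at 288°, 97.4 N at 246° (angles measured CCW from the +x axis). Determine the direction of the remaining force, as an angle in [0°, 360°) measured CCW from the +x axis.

Sum the known components: ΣF_x = 226.5 N, ΣF_y = -104.8 N.
For equilibrium the remaining force must supply (−ΣF_x, −ΣF_y) = (-226.5, 104.8) N.
Magnitude = √((-226.5)² + (104.8)²) = 249.6 N; direction = atan2(104.8, -226.5) = 155.2°.

θ ≈ 155°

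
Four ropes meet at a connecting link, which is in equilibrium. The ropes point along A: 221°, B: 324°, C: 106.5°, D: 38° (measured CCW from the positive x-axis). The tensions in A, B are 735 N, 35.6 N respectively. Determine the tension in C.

T_C ≈ 78.1 N

Resolve: ΣF_x = 735 cos 221° + 35.6 cos 324° + T_C cos 106.5° + T_D cos 38° = 0.
        ΣF_y = 735 sin 221° + 35.6 sin 324° + T_C sin 106.5° + T_D sin 38° = 0.
The known terms sum to (-525.9, -503.1) N, so -0.2840 T_C + 0.7880 T_D = 525.9 and 0.9588 T_C + 0.6157 T_D = 503.1.
Solving simultaneously: T_C = 78.12 N, T_D = 695.5 N.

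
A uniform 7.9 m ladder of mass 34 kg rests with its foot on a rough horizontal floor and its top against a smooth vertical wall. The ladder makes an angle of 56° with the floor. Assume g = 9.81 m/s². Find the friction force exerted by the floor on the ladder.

f ≈ 112 N

Torques about the foot: N_wall · 7.9 sin 56° = 34×9.81×3.95 cos 56° → N_wall = 112.49 N.
ΣF_x = 0: f_floor = N_wall = 112.49 N.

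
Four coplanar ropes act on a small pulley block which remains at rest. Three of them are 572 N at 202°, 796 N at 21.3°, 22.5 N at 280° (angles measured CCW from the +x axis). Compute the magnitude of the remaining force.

F ≈ 222 N

Sum the known components: ΣF_x = 215.2 N, ΣF_y = 52.71 N.
For equilibrium the remaining force must supply (−ΣF_x, −ΣF_y) = (-215.2, -52.71) N.
Magnitude = √((-215.2)² + (-52.71)²) = 221.5 N; direction = atan2(-52.71, -215.2) = 193.8°.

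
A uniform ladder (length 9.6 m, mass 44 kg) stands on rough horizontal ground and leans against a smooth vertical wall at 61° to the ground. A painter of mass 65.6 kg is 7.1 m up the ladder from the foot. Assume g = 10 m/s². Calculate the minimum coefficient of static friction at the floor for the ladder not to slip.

ΣF_y = 0: N_floor = 44×10 + 65.6×10 = 1096 N.
Torques about the foot: N_wall · 9.6 sin 61° = 44×10×4.8 cos 61° + 65.6×10×7.1 cos 61° → N_wall = 390.88 N.
ΣF_x = 0: f_floor = N_wall = 390.88 N.
μ_min = f_floor / N_floor = 390.88 / 1096 = 0.3566.

μ_min ≈ 0.357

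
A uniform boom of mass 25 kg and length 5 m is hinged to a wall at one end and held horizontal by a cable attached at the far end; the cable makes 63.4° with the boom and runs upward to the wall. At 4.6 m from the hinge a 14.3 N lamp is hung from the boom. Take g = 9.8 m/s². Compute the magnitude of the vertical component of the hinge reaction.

|H_y| ≈ 124 N

Take torques about the hinge: T sin 63.4° · 5 = 25×9.8×2.5 + 14.3×4.6 = 678.28 N·m.
So T = 678.28 / (0.8942 × 5) = 151.71 N.
ΣF_y = 0: H_y = (25×9.8 + 14.3) − T sin 63.4° = 259.3 − 135.66 = 123.64 N.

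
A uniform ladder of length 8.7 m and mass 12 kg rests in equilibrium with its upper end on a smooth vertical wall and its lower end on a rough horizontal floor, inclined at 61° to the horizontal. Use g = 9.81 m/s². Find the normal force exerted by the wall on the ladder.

N_wall ≈ 32.6 N

Torques about the foot: N_wall · 8.7 sin 61° = 12×9.81×4.35 cos 61° → N_wall = 32.627 N.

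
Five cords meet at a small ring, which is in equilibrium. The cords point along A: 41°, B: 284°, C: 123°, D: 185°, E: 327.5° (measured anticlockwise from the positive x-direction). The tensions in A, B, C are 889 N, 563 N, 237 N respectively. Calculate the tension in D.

T_D ≈ 925 N

Resolve: ΣF_x = 889 cos 41° + 563 cos 284° + 237 cos 123° + T_D cos 185° + T_E cos 327.5° = 0.
        ΣF_y = 889 sin 41° + 563 sin 284° + 237 sin 123° + T_D sin 185° + T_E sin 327.5° = 0.
The known terms sum to (678.1, 235.7) N, so -0.9962 T_D + 0.8434 T_E = -678.1 and -0.0872 T_D − 0.5373 T_E = -235.7.
Solving simultaneously: T_D = 925 N, T_E = 288.7 N.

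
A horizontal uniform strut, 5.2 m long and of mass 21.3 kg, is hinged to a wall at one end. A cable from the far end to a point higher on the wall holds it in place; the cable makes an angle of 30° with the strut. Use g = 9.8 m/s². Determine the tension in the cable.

Take torques about the hinge: T sin 30° · 5.2 = 21.3×9.8×2.6 = 542.72 N·m.
So T = 542.72 / (0.5000 × 5.2) = 208.74 N.

T ≈ 209 N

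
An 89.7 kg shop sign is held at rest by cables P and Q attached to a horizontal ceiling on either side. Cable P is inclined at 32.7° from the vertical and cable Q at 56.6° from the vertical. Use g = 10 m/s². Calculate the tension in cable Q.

Angles from the horizontal: cable P is 90° − 32.7° = 57.3°, cable Q is 90° − 56.6° = 33.4°.
Weight W = 89.7 × 10 = 897 N acts straight down.
Horizontal: T_P cos 57.3° = T_Q cos 33.4°  →  T_P = 1.545 T_Q.
Vertical: T_P sin 57.3° + T_Q sin 33.4° = 897.
Substituting the horizontal relation into the vertical equation gives 1.851 T_Q = 897, so T_Q = 484.6 N.

T_Q ≈ 485 N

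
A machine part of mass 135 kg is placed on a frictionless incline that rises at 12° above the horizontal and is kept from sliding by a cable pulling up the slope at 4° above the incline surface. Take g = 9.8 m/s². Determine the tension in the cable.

Take axes along and perpendicular to the incline. Weight components: W sin 12° = 275.1 N down-slope, W cos 12° = 1294 N into the surface.
Along incline: T cos 4° = W sin 12° → T = 275.7 N.
Perpendicular: N = W cos 12° − T sin 4° = 1275 N.

T ≈ 276 N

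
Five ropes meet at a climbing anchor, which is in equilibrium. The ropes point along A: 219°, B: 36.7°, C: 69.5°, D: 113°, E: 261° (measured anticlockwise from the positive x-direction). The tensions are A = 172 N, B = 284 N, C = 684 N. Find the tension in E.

Resolve: ΣF_x = 172 cos 219° + 284 cos 36.7° + 684 cos 69.5° + T_D cos 113° + T_E cos 261° = 0.
        ΣF_y = 172 sin 219° + 284 sin 36.7° + 684 sin 69.5° + T_D sin 113° + T_E sin 261° = 0.
The known terms sum to (333.6, 702.2) N, so -0.3907 T_D − 0.1564 T_E = -333.6 and 0.9205 T_D − 0.9877 T_E = -702.2.
Solving simultaneously: T_D = 414.5 N, T_E = 1097 N.

T_E ≈ 1100 N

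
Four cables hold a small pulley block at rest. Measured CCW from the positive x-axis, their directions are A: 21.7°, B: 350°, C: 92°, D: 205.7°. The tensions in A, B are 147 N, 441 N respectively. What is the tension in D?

Resolve: ΣF_x = 147 cos 21.7° + 441 cos 350° + T_C cos 92° + T_D cos 205.7° = 0.
        ΣF_y = 147 sin 21.7° + 441 sin 350° + T_C sin 92° + T_D sin 205.7° = 0.
The known terms sum to (570.9, -22.23) N, so -0.0349 T_C − 0.9011 T_D = -570.9 and 0.9994 T_C − 0.4337 T_D = 22.23.
Solving simultaneously: T_C = 292.2 N, T_D = 622.2 N.

T_D ≈ 622 N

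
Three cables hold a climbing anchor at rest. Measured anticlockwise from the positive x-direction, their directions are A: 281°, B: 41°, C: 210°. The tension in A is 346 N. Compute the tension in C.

Resolve: ΣF_x = 346 cos 281° + T_B cos 41° + T_C cos 210° = 0.
        ΣF_y = 346 sin 281° + T_B sin 41° + T_C sin 210° = 0.
The known terms sum to (66.02, -339.6) N, so 0.7547 T_B − 0.8660 T_C = -66.02 and 0.6561 T_B − 0.5000 T_C = 339.6.
Solving simultaneously: T_B = 1715 N, T_C = 1570 N.

T_C ≈ 1570 N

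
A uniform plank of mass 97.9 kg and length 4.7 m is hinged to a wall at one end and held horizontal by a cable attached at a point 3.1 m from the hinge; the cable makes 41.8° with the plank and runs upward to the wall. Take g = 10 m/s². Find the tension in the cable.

Take torques about the hinge: T sin 41.8° · 3.1 = 97.9×10×2.35 = 2300.7 N·m.
So T = 2300.7 / (0.6665 × 3.1) = 1113.4 N.

T ≈ 1110 N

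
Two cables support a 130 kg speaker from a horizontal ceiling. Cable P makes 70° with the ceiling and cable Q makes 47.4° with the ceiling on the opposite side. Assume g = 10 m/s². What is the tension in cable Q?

Weight W = 130 × 10 = 1300 N acts straight down.
Horizontal: T_P cos 70° = T_Q cos 47.4°  →  T_P = 1.979 T_Q.
Vertical: T_P sin 70° + T_Q sin 47.4° = 1300.
Substituting the horizontal relation into the vertical equation gives 2.596 T_Q = 1300, so T_Q = 500.8 N.

T_Q ≈ 501 N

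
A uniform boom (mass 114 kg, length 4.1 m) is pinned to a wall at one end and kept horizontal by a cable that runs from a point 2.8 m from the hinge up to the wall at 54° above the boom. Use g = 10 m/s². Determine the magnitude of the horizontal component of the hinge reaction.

Take torques about the hinge: T sin 54° · 2.8 = 114×10×2.05 = 2337 N·m.
So T = 2337 / (0.8090 × 2.8) = 1031.7 N.
ΣF_x = 0: H_x = T cos 54° = 606.4 N.

H_x ≈ 606 N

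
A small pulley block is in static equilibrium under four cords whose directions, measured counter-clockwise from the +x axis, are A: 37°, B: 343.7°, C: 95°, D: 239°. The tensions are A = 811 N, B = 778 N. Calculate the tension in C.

Resolve: ΣF_x = 811 cos 37° + 778 cos 343.7° + T_C cos 95° + T_D cos 239° = 0.
        ΣF_y = 811 sin 37° + 778 sin 343.7° + T_C sin 95° + T_D sin 239° = 0.
The known terms sum to (1394, 269.7) N, so -0.0872 T_C − 0.5150 T_D = -1394 and 0.9962 T_C − 0.8572 T_D = -269.7.
Solving simultaneously: T_C = 1797 N, T_D = 2403 N.

T_C ≈ 1800 N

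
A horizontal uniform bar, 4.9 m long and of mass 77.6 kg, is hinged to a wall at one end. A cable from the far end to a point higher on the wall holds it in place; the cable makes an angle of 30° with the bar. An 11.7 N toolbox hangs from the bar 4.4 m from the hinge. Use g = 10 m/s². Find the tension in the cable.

Take torques about the hinge: T sin 30° · 4.9 = 77.6×10×2.45 + 11.7×4.4 = 1952.7 N·m.
So T = 1952.7 / (0.5000 × 4.9) = 797.01 N.

T ≈ 797 N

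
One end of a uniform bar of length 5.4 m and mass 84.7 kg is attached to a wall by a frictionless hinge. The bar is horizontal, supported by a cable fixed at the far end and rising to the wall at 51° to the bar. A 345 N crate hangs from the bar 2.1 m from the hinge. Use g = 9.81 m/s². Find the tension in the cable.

T ≈ 707 N

Take torques about the hinge: T sin 51° · 5.4 = 84.7×9.81×2.7 + 345×2.1 = 2967.9 N·m.
So T = 2967.9 / (0.7771 × 5.4) = 707.23 N.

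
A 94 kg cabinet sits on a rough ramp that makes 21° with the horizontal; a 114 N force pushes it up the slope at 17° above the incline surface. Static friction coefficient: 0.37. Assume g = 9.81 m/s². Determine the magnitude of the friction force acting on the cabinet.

Axes along / perpendicular to the incline. W sin 21° = 330.5 N down-slope; W cos 21° = 860.9 N into the surface.
Perpendicular: N = W cos 21° − P sin 17° = 860.9 − 33.33 = 827.6 N.
Along incline: P cos 17° + f = W sin 21° (friction acts up-slope) → f = 330.5 − 109 = 221.4 N.
|f| = 221.4 N ≤ μN = 306.2 N, so the cabinet is indeed static.

f ≈ 221 N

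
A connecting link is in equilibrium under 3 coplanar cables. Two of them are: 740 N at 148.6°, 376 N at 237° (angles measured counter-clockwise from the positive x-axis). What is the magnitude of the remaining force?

Sum the known components: ΣF_x = -836.4 N, ΣF_y = 70.21 N.
For equilibrium the remaining force must supply (−ΣF_x, −ΣF_y) = (836.4, -70.21) N.
Magnitude = √((836.4)² + (-70.21)²) = 839.4 N; direction = atan2(-70.21, 836.4) = 355.2°.

F ≈ 839 N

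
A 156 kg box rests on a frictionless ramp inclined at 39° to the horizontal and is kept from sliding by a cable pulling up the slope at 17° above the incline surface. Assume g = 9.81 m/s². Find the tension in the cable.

Take axes along and perpendicular to the incline. Weight components: W sin 39° = 963.1 N down-slope, W cos 39° = 1189 N into the surface.
Along incline: T cos 17° = W sin 39° → T = 1007 N.
Perpendicular: N = W cos 39° − T sin 17° = 894.9 N.

T ≈ 1010 N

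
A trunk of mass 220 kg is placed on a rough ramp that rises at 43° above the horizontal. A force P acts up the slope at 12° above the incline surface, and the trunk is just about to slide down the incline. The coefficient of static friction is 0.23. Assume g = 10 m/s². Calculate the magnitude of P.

P ≈ 1210 N

On the verge of sliding down the incline, friction equals μN and acts up the slope.
Perpendicular: N + P sin 12° = W cos 43° = 1609 N.
Along incline: P cos 12° + μN = W sin 43° with W sin 43° = 1500 N.
Solving the pair for P and N: P = 1215 N, N = 1356 N (and f = μN = 312 N).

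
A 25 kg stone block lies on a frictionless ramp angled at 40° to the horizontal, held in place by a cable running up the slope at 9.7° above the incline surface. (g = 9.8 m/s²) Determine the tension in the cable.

Take axes along and perpendicular to the incline. Weight components: W sin 40° = 157.5 N down-slope, W cos 40° = 187.7 N into the surface.
Along incline: T cos 9.7° = W sin 40° → T = 159.8 N.
Perpendicular: N = W cos 40° − T sin 9.7° = 160.8 N.

T ≈ 160 N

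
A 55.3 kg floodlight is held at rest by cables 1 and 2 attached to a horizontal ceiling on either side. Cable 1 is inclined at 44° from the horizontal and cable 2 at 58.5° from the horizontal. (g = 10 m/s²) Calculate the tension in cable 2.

T_2 ≈ 407 N

Weight W = 55.3 × 10 = 553 N acts straight down.
Horizontal: T_1 cos 44° = T_2 cos 58.5°  →  T_1 = 0.7264 T_2.
Vertical: T_1 sin 44° + T_2 sin 58.5° = 553.
Substituting the horizontal relation into the vertical equation gives 1.357 T_2 = 553, so T_2 = 407.5 N.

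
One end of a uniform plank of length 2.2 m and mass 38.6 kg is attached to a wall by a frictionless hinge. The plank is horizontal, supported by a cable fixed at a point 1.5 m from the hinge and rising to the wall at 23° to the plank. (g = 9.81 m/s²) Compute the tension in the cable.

T ≈ 711 N

Take torques about the hinge: T sin 23° · 1.5 = 38.6×9.81×1.1 = 416.53 N·m.
So T = 416.53 / (0.3907 × 1.5) = 710.69 N.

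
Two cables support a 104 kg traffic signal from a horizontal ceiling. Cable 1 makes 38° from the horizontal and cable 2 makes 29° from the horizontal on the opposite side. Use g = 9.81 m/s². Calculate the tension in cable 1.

T_1 ≈ 969 N

Weight W = 104 × 9.81 = 1020 N acts straight down.
Horizontal: T_1 cos 38° = T_2 cos 29°  →  T_2 = 0.901 T_1.
Vertical: T_1 sin 38° + T_2 sin 29° = 1020.
Substituting the horizontal relation into the vertical equation gives 1.052 T_1 = 1020, so T_1 = 969.4 N.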